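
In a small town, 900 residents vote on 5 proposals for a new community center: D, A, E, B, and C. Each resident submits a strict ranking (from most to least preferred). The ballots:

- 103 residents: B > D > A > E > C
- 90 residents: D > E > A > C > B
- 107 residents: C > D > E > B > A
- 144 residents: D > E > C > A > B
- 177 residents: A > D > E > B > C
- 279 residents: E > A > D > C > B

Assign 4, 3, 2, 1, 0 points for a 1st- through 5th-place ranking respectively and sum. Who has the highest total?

D

D: 103·3 + 90·4 + 107·3 + 144·4 + 177·3 + 279·2 = 2655
A: 103·2 + 90·2 + 107·0 + 144·1 + 177·4 + 279·3 = 2075
E: 103·1 + 90·3 + 107·2 + 144·3 + 177·2 + 279·4 = 2489
B: 103·4 + 90·0 + 107·1 + 144·0 + 177·1 + 279·0 = 696
C: 103·0 + 90·1 + 107·4 + 144·2 + 177·0 + 279·1 = 1085
D has the highest Borda score (2655).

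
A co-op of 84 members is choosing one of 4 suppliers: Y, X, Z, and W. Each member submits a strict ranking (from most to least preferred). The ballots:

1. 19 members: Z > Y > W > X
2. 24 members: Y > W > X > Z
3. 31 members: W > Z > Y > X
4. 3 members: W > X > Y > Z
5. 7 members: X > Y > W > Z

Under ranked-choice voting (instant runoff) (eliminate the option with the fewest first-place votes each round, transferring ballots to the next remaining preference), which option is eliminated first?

Round 1: Y 24, X 7, Z 19, W 34. Eliminate X.

X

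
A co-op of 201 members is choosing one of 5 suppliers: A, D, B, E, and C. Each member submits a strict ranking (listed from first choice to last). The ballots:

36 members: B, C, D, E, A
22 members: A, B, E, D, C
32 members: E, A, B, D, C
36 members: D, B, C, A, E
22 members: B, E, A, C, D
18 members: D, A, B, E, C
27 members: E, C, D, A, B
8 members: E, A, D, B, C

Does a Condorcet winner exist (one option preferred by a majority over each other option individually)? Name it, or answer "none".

Checking pairwise contests:
D beats A 117–84.
B beats D 112–89.
A beats B 107–94.
B beats E 134–67.
A beats C 102–99.
Every option loses at least one head-to-head, so there is no Condorcet winner.

none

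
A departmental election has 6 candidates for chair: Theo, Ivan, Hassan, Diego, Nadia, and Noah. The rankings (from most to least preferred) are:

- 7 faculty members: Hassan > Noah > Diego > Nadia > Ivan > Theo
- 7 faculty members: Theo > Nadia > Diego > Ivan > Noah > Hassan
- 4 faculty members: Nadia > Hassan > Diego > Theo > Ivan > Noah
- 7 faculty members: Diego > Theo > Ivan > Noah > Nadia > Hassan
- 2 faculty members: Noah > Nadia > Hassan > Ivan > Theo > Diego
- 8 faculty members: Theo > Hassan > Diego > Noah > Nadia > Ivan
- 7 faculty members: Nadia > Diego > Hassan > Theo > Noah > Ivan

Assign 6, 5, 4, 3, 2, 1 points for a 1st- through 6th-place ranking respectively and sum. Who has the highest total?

Diego

Theo: 7·1 + 7·6 + 4·3 + 7·5 + 2·2 + 8·6 + 7·3 = 169
Ivan: 7·2 + 7·3 + 4·2 + 7·4 + 2·3 + 8·1 + 7·1 = 92
Hassan: 7·6 + 7·1 + 4·5 + 7·1 + 2·4 + 8·5 + 7·4 = 152
Diego: 7·4 + 7·4 + 4·4 + 7·6 + 2·1 + 8·4 + 7·5 = 183
Nadia: 7·3 + 7·5 + 4·6 + 7·2 + 2·5 + 8·2 + 7·6 = 162
Noah: 7·5 + 7·2 + 4·1 + 7·3 + 2·6 + 8·3 + 7·2 = 124
Diego has the highest Borda score (183).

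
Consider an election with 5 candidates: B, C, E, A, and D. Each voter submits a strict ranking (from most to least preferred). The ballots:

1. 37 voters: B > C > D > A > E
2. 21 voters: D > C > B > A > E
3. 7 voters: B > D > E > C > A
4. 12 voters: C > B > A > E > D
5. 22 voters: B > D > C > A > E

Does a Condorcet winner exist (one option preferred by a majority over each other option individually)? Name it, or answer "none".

B

B vs C: 66–33 for B.
B vs E: 99–0 for B.
B vs A: 99–0 for B.
B vs D: 78–21 for B.
B beats every other option head-to-head.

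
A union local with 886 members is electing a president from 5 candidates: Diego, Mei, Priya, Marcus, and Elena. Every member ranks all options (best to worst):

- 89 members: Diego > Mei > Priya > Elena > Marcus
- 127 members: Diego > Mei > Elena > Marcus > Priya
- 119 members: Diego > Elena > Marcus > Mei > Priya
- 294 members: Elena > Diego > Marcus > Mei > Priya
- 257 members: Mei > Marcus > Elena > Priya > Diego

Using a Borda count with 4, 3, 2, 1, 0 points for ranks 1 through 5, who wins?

Elena

Diego: 89·4 + 127·4 + 119·4 + 294·3 + 257·0 = 2222
Mei: 89·3 + 127·3 + 119·1 + 294·1 + 257·4 = 2089
Priya: 89·2 + 127·0 + 119·0 + 294·0 + 257·1 = 435
Marcus: 89·0 + 127·1 + 119·2 + 294·2 + 257·3 = 1724
Elena: 89·1 + 127·2 + 119·3 + 294·4 + 257·2 = 2390
Elena has the highest Borda score (2390).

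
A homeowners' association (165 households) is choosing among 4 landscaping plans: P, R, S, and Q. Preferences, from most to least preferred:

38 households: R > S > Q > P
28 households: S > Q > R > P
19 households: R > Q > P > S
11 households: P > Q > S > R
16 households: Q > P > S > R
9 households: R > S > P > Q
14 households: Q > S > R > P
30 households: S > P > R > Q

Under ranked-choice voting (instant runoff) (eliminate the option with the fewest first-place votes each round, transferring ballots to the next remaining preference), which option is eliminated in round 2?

Round 1: P 11, R 66, S 58, Q 30. Eliminate P.
Round 2: R 66, S 58, Q 41. Eliminate Q.

Q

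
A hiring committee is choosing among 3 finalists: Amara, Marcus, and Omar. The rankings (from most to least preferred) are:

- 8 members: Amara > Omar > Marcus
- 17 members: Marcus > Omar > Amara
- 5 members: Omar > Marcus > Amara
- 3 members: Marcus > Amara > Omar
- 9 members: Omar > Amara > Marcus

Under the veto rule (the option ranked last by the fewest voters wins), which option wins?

Omar

Last-place votes: Amara 22, Marcus 17, Omar 3.
Omar is ranked last by the fewest voters, so Omar wins.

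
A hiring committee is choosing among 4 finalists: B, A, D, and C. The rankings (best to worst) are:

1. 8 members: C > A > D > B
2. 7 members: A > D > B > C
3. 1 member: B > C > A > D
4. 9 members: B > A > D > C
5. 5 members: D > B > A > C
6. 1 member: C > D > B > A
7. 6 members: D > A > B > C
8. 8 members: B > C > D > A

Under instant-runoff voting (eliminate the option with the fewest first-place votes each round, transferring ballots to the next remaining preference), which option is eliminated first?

A

Round 1: B 18, A 7, D 11, C 9. Eliminate A.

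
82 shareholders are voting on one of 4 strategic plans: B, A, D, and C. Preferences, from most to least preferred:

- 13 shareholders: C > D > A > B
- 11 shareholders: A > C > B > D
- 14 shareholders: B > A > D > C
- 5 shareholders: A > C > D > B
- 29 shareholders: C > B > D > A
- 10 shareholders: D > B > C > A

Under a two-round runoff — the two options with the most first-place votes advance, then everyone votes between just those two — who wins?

Round 1 first-place votes: B 14, A 16, D 10, C 42.
C and A advance.
Runoff: C is preferred to A by 52 voters; A by 30.
C wins the runoff.

C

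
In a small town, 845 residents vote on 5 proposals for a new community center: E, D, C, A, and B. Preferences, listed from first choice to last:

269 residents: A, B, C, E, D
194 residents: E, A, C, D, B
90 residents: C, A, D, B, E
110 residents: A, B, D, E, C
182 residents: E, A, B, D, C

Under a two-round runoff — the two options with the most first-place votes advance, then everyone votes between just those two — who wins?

Round 1 first-place votes: E 376, D 0, C 90, A 379, B 0.
A and E advance.
Runoff: A is preferred to E by 469 voters; E by 376.
A wins the runoff.

A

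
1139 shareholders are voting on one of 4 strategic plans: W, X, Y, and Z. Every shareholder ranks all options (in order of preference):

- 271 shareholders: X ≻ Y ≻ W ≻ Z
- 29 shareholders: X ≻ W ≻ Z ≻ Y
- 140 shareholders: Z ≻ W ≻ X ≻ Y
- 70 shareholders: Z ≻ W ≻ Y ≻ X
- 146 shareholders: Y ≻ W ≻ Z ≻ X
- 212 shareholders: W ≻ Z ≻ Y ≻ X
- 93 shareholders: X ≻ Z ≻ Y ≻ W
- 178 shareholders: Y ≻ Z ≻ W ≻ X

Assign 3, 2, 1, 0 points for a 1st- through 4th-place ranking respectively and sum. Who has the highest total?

Y

W: 271·1 + 29·2 + 140·2 + 70·2 + 146·2 + 212·3 + 93·0 + 178·1 = 1855
X: 271·3 + 29·3 + 140·1 + 70·0 + 146·0 + 212·0 + 93·3 + 178·0 = 1319
Y: 271·2 + 29·0 + 140·0 + 70·1 + 146·3 + 212·1 + 93·1 + 178·3 = 1889
Z: 271·0 + 29·1 + 140·3 + 70·3 + 146·1 + 212·2 + 93·2 + 178·2 = 1771
Y has the highest Borda score (1889).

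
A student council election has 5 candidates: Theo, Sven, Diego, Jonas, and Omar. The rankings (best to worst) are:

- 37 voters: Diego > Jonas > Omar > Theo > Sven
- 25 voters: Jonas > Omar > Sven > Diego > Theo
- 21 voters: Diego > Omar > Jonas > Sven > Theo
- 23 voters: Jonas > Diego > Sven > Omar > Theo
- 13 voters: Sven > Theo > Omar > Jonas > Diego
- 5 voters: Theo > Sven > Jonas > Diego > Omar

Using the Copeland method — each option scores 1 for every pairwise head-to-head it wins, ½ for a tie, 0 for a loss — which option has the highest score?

Theo: loses to Sven, Diego, Jonas, and Omar → score 0.
Sven: beats Theo; loses to Diego, Jonas, and Omar → score 1.
Diego: beats Theo, Sven, and Omar; loses to Jonas → score 3.
Jonas: beats Theo, Sven, Diego, and Omar → score 4.
Omar: beats Theo and Sven; loses to Diego and Jonas → score 2.
Jonas has the best pairwise record.

Jonas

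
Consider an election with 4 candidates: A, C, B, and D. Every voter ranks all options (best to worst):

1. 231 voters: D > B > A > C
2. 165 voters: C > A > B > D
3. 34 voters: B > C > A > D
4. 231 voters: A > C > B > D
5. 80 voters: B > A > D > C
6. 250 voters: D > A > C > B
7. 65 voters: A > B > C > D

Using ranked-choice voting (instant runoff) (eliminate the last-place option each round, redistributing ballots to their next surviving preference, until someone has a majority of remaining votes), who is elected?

A

Round 1: A 296, C 165, B 114, D 481. Eliminate B.
Round 2: A 376, C 199, D 481. Eliminate C.
Round 3: A 575, D 481. A has a majority.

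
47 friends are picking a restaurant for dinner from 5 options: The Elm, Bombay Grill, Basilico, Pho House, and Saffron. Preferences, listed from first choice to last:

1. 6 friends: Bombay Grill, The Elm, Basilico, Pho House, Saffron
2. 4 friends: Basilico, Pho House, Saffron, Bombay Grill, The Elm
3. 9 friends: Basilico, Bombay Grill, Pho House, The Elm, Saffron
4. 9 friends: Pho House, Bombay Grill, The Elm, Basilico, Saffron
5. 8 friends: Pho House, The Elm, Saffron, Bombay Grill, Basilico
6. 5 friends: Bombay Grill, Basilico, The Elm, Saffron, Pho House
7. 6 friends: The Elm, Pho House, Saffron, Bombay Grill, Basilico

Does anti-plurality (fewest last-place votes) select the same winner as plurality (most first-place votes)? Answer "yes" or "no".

no

Anti-plurality — last-place votes: The Elm 4, Bombay Grill 0, Basilico 14, Pho House 5, Saffron 24. Winner: Bombay Grill.
Plurality — first-place votes: The Elm 6, Bombay Grill 11, Basilico 13, Pho House 17, Saffron 0. Winner: Pho House.
The two methods disagree.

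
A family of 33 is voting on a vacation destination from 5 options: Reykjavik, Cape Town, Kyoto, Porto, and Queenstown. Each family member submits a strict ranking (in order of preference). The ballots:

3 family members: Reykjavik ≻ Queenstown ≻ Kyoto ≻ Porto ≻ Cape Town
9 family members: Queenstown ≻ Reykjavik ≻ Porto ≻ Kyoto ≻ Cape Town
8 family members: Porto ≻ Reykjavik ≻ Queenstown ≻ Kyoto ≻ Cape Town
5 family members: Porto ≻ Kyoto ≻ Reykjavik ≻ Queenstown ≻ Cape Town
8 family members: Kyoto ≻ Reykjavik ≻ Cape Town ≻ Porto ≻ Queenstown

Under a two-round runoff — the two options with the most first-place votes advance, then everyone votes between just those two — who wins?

Round 1 first-place votes: Reykjavik 3, Cape Town 0, Kyoto 8, Porto 13, Queenstown 9.
Porto and Queenstown advance.
Runoff: Porto is preferred to Queenstown by 21 voters; Queenstown by 12.
Porto wins the runoff.

Porto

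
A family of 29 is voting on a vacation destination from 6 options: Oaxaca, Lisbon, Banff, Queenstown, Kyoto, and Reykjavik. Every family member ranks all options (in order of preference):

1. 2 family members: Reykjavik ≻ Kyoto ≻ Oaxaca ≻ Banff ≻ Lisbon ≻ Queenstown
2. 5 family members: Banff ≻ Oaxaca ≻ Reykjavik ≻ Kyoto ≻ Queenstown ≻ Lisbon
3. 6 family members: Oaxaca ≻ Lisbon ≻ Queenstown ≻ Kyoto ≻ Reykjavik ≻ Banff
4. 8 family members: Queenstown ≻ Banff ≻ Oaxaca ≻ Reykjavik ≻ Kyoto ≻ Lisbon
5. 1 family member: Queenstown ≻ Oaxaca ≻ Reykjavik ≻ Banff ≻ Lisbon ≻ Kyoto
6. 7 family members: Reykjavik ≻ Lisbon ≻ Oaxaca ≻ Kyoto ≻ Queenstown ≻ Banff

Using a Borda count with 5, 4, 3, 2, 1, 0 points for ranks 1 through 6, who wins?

Oaxaca

Oaxaca: 2·3 + 5·4 + 6·5 + 8·3 + 1·4 + 7·3 = 105
Lisbon: 2·1 + 5·0 + 6·4 + 8·0 + 1·1 + 7·4 = 55
Banff: 2·2 + 5·5 + 6·0 + 8·4 + 1·2 + 7·0 = 63
Queenstown: 2·0 + 5·1 + 6·3 + 8·5 + 1·5 + 7·1 = 75
Kyoto: 2·4 + 5·2 + 6·2 + 8·1 + 1·0 + 7·2 = 52
Reykjavik: 2·5 + 5·3 + 6·1 + 8·2 + 1·3 + 7·5 = 85
Oaxaca has the highest Borda score (105).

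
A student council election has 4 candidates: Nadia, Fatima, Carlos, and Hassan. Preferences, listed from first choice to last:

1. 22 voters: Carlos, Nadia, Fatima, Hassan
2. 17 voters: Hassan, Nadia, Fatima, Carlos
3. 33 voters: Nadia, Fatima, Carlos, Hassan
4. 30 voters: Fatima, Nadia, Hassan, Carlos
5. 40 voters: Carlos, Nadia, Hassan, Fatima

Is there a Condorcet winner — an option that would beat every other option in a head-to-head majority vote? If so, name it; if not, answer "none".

Nadia vs Fatima: 112–30 for Nadia.
Nadia vs Carlos: 80–62 for Nadia.
Nadia vs Hassan: 125–17 for Nadia.
Nadia beats every other option head-to-head.

Nadia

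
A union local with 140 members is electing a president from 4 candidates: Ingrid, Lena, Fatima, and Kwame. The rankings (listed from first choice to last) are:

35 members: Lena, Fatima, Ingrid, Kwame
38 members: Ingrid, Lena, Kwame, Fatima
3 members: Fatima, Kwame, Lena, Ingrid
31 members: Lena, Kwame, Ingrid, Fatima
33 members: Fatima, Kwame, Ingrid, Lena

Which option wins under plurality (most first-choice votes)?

Lena

First-place votes: Ingrid 38, Lena 66, Fatima 36, Kwame 0.
Lena has the most first-place votes.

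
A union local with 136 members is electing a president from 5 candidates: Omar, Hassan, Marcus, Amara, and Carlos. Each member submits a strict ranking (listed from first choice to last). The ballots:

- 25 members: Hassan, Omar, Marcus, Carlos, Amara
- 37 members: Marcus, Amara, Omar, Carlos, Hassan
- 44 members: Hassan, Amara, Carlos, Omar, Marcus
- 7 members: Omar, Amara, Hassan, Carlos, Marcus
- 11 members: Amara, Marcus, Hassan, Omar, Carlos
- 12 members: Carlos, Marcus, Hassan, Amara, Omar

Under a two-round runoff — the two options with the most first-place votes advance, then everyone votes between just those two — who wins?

Round 1 first-place votes: Omar 7, Hassan 69, Marcus 37, Amara 11, Carlos 12.
Hassan and Marcus advance.
Runoff: Hassan is preferred to Marcus by 76 voters; Marcus by 60.
Hassan wins the runoff.

Hassan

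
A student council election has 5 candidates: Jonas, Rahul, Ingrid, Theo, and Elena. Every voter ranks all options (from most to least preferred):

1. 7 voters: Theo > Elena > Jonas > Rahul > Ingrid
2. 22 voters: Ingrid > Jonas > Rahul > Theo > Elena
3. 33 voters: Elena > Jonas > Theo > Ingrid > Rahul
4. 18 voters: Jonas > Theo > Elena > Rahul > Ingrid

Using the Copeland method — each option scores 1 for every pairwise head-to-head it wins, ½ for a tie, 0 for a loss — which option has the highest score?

Jonas: beats Rahul, Ingrid, and Theo; ties Elena → score 3.5.
Rahul: loses to Jonas, Ingrid, Theo, and Elena → score 0.
Ingrid: beats Rahul; loses to Jonas, Theo, and Elena → score 1.
Theo: beats Rahul, Ingrid, and Elena; loses to Jonas → score 3.
Elena: beats Rahul and Ingrid; ties Jonas; loses to Theo → score 2.5.
Jonas has the best pairwise record.

Jonas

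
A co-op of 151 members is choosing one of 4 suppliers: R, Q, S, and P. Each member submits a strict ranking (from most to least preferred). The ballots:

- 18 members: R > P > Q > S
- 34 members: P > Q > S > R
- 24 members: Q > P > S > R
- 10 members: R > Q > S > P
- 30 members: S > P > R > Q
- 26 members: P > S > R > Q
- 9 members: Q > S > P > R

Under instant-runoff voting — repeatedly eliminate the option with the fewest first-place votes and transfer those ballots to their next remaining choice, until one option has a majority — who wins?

Round 1: R 28, Q 33, S 30, P 60. Eliminate R.
Round 2: Q 43, S 30, P 78. P has a majority.

P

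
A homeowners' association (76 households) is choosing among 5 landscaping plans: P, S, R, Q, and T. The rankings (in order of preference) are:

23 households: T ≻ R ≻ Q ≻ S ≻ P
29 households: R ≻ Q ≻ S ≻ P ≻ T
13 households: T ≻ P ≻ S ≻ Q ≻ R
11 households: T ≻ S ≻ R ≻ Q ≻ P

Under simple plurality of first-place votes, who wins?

T

First-place votes: P 0, S 0, R 29, Q 0, T 47.
T has the most first-place votes.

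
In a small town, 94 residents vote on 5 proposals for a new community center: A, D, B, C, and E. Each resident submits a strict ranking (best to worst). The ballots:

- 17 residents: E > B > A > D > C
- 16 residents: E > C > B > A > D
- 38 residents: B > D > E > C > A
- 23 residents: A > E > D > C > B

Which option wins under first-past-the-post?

B

First-place votes: A 23, D 0, B 38, C 0, E 33.
B has the most first-place votes.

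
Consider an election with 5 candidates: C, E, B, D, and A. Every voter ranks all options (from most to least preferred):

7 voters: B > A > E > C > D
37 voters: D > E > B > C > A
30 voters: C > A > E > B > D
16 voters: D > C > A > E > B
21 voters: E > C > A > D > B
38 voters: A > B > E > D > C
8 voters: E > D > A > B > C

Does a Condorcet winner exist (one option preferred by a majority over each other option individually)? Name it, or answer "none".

none

Checking pairwise contests:
E beats C 111–46.
A beats E 91–66.
E beats B 112–45.
E beats D 104–53.
C beats A 104–53.
Every option loses at least one head-to-head, so there is no Condorcet winner.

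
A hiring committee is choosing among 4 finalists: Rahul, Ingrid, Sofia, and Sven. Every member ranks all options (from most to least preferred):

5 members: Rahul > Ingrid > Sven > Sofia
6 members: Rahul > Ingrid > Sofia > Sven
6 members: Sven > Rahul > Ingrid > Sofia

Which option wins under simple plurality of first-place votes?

First-place votes: Rahul 11, Ingrid 0, Sofia 0, Sven 6.
Rahul has the most first-place votes.

Rahul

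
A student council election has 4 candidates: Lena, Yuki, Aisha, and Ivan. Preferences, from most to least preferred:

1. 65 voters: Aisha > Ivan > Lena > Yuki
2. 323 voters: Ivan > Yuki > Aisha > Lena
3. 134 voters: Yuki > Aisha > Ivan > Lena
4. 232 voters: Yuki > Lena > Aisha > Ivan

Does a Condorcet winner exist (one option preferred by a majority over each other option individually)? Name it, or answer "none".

none

Checking pairwise contests:
Yuki beats Lena 689–65.
Ivan beats Yuki 388–366.
Yuki beats Aisha 689–65.
Aisha beats Ivan 431–323.
Every option loses at least one head-to-head, so there is no Condorcet winner.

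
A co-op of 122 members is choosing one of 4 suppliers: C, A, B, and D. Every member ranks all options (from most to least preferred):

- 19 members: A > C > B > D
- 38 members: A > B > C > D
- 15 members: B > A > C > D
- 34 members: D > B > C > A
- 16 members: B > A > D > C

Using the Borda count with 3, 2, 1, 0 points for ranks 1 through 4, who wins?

C: 19·2 + 38·1 + 15·1 + 34·1 + 16·0 = 125
A: 19·3 + 38·3 + 15·2 + 34·0 + 16·2 = 233
B: 19·1 + 38·2 + 15·3 + 34·2 + 16·3 = 256
D: 19·0 + 38·0 + 15·0 + 34·3 + 16·1 = 118
B has the highest Borda score (256).

B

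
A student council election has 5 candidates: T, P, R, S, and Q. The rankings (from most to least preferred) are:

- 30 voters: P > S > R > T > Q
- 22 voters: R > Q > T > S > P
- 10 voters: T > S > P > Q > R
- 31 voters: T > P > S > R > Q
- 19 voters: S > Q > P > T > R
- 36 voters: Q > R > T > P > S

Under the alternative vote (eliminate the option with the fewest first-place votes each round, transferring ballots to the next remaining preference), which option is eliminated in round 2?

R

Round 1: T 41, P 30, R 22, S 19, Q 36. Eliminate S.
Round 2: T 41, P 30, R 22, Q 55. Eliminate R.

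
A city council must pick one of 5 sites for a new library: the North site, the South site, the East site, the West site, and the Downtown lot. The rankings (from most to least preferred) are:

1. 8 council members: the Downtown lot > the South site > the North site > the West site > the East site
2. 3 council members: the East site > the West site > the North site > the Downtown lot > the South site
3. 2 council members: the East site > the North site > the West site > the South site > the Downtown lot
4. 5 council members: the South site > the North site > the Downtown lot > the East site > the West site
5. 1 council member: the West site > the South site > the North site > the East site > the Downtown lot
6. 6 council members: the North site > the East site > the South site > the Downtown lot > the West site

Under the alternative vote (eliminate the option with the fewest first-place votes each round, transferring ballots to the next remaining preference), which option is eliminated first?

Round 1: the North site 6, the South site 5, the East site 5, the West site 1, the Downtown lot 8. Eliminate the West site.

the West site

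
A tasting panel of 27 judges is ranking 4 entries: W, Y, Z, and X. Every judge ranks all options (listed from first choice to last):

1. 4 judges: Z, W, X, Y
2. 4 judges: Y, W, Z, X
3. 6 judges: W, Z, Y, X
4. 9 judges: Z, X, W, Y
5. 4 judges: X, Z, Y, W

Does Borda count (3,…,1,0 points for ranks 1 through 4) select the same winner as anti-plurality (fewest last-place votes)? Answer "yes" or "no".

Borda — scores: W 43, Y 22, Z 63, X 34. Winner: Z.
Anti-plurality — last-place votes: W 4, Y 13, Z 0, X 10. Winner: Z.
The two methods agree.

yes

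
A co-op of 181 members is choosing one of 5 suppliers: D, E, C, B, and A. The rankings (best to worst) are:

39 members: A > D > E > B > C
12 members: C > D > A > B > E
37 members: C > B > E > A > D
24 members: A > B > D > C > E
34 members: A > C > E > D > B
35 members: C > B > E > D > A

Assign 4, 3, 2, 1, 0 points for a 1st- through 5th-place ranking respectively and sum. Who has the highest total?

C

D: 39·3 + 12·3 + 37·0 + 24·2 + 34·1 + 35·1 = 270
E: 39·2 + 12·0 + 37·2 + 24·0 + 34·2 + 35·2 = 290
C: 39·0 + 12·4 + 37·4 + 24·1 + 34·3 + 35·4 = 462
B: 39·1 + 12·1 + 37·3 + 24·3 + 34·0 + 35·3 = 339
A: 39·4 + 12·2 + 37·1 + 24·4 + 34·4 + 35·0 = 449
C has the highest Borda score (462).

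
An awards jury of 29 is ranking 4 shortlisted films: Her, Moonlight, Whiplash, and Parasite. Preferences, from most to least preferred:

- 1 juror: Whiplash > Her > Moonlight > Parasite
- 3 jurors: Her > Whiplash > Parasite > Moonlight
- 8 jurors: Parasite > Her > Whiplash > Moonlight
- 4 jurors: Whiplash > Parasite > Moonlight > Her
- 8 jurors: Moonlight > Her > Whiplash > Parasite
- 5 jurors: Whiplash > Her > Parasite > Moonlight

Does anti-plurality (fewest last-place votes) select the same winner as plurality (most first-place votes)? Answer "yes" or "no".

yes

Anti-plurality — last-place votes: Her 4, Moonlight 16, Whiplash 0, Parasite 9. Winner: Whiplash.
Plurality — first-place votes: Her 3, Moonlight 8, Whiplash 10, Parasite 8. Winner: Whiplash.
The two methods agree.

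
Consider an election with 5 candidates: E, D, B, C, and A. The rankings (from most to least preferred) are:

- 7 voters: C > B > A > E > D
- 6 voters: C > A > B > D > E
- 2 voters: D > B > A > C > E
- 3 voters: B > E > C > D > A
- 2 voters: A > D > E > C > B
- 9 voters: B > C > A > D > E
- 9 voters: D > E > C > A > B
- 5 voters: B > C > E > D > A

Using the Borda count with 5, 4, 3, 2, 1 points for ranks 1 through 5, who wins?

C

E: 7·2 + 6·1 + 2·1 + 3·4 + 2·3 + 9·1 + 9·4 + 5·3 = 100
D: 7·1 + 6·2 + 2·5 + 3·2 + 2·4 + 9·2 + 9·5 + 5·2 = 116
B: 7·4 + 6·3 + 2·4 + 3·5 + 2·1 + 9·5 + 9·1 + 5·5 = 150
C: 7·5 + 6·5 + 2·2 + 3·3 + 2·2 + 9·4 + 9·3 + 5·4 = 165
A: 7·3 + 6·4 + 2·3 + 3·1 + 2·5 + 9·3 + 9·2 + 5·1 = 114
C has the highest Borda score (165).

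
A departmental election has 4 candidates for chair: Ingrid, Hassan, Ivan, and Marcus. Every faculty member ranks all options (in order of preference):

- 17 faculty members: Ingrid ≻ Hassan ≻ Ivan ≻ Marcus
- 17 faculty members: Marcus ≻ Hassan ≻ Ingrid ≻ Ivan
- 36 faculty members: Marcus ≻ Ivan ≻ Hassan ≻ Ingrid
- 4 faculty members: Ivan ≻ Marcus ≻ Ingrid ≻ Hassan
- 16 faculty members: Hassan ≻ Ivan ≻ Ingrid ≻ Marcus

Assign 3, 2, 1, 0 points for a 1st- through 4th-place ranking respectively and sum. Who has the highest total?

Marcus

Ingrid: 17·3 + 17·1 + 36·0 + 4·1 + 16·1 = 88
Hassan: 17·2 + 17·2 + 36·1 + 4·0 + 16·3 = 152
Ivan: 17·1 + 17·0 + 36·2 + 4·3 + 16·2 = 133
Marcus: 17·0 + 17·3 + 36·3 + 4·2 + 16·0 = 167
Marcus has the highest Borda score (167).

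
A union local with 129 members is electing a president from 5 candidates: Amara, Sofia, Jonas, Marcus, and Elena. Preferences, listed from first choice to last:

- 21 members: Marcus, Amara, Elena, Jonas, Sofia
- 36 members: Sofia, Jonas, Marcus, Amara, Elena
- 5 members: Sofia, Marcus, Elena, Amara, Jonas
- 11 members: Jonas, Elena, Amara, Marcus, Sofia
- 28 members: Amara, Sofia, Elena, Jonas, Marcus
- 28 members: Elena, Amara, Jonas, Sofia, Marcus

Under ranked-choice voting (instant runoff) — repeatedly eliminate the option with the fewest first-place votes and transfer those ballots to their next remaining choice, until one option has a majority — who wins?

Amara

Round 1: Amara 28, Sofia 41, Jonas 11, Marcus 21, Elena 28. Eliminate Jonas.
Round 2: Amara 28, Sofia 41, Marcus 21, Elena 39. Eliminate Marcus.
Round 3: Amara 49, Sofia 41, Elena 39. Eliminate Elena.
Round 4: Amara 88, Sofia 41. Amara has a majority.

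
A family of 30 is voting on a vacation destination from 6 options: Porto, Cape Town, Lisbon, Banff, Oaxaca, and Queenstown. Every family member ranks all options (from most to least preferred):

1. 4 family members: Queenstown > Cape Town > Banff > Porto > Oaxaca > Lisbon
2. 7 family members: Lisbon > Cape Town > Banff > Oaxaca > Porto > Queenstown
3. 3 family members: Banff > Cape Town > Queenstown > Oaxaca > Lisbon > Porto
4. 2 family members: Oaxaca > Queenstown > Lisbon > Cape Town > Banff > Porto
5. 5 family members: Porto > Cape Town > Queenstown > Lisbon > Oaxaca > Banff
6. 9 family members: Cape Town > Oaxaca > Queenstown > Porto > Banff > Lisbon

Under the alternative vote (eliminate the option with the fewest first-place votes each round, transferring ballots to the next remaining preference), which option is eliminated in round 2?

Round 1: Porto 5, Cape Town 9, Lisbon 7, Banff 3, Oaxaca 2, Queenstown 4. Eliminate Oaxaca.
Round 2: Porto 5, Cape Town 9, Lisbon 7, Banff 3, Queenstown 6. Eliminate Banff.

Banff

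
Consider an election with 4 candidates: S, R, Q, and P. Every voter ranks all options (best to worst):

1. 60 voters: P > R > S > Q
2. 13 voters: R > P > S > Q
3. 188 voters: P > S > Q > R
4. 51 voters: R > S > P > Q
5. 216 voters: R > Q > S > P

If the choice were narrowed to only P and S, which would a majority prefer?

Voters preferring P to S: 261; preferring S to P: 267.
S wins the head-to-head.

S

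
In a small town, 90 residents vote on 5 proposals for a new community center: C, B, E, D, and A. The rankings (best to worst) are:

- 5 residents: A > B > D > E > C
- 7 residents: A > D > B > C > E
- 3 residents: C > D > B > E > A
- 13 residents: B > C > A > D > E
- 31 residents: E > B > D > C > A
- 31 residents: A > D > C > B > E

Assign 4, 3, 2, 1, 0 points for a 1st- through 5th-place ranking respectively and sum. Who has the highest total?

B

C: 5·0 + 7·1 + 3·4 + 13·3 + 31·1 + 31·2 = 151
B: 5·3 + 7·2 + 3·2 + 13·4 + 31·3 + 31·1 = 211
E: 5·1 + 7·0 + 3·1 + 13·0 + 31·4 + 31·0 = 132
D: 5·2 + 7·3 + 3·3 + 13·1 + 31·2 + 31·3 = 208
A: 5·4 + 7·4 + 3·0 + 13·2 + 31·0 + 31·4 = 198
B has the highest Borda score (211).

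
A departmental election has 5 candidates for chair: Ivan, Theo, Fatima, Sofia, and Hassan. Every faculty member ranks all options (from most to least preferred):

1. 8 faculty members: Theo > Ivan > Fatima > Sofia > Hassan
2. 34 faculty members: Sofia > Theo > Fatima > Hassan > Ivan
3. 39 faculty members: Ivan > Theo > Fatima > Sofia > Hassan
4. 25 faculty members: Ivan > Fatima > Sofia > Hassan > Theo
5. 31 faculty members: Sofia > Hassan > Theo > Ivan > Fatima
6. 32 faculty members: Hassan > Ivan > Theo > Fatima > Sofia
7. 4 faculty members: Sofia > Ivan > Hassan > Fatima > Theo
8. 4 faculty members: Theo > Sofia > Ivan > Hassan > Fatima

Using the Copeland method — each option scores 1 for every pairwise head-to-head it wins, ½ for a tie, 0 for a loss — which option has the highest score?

Ivan: beats Theo, Fatima, and Sofia; loses to Hassan → score 3.
Theo: beats Fatima; loses to Ivan, Sofia, and Hassan → score 1.
Fatima: beats Sofia and Hassan; loses to Ivan and Theo → score 2.
Sofia: beats Theo and Hassan; loses to Ivan and Fatima → score 2.
Hassan: beats Ivan and Theo; loses to Fatima and Sofia → score 2.
Ivan has the best pairwise record.

Ivan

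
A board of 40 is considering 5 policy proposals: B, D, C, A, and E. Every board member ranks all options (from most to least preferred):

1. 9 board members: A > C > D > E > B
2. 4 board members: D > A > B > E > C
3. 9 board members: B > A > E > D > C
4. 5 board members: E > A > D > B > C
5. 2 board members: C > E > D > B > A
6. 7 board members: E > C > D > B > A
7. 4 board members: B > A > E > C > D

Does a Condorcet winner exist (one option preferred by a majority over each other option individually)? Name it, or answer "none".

none

Checking pairwise contests:
D beats B 27–13.
C beats D 22–18.
B beats C 22–18.
B beats A 22–18.
A beats E 26–14.
Every option loses at least one head-to-head, so there is no Condorcet winner.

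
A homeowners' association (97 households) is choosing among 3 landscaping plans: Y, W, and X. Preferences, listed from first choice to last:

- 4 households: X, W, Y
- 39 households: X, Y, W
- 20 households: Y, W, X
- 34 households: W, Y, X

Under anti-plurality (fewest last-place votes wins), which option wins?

Last-place votes: Y 4, W 39, X 54.
Y is ranked last by the fewest voters, so Y wins.

Y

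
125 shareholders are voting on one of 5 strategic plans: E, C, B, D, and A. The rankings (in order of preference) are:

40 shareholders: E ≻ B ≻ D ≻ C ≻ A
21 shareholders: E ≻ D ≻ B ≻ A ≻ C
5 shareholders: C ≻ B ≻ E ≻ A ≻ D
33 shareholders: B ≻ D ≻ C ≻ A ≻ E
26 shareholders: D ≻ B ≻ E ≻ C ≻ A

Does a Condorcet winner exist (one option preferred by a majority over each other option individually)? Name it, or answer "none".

B

B vs E: 64–61 for B.
B vs C: 120–5 for B.
B vs D: 78–47 for B.
B vs A: 125–0 for B.
B beats every other option head-to-head.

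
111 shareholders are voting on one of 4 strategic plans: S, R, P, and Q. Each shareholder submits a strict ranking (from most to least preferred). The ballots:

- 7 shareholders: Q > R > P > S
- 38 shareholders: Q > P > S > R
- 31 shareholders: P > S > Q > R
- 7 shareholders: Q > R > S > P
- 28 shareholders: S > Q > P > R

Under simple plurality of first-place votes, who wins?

Q

First-place votes: S 28, R 0, P 31, Q 52.
Q has the most first-place votes.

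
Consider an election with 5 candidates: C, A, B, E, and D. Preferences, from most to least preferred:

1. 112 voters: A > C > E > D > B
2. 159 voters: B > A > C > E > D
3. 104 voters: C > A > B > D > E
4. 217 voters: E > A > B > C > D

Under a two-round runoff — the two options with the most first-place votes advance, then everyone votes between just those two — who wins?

Round 1 first-place votes: C 104, A 112, B 159, E 217, D 0.
E and B advance.
Runoff: E is preferred to B by 329 voters; B by 263.
E wins the runoff.

E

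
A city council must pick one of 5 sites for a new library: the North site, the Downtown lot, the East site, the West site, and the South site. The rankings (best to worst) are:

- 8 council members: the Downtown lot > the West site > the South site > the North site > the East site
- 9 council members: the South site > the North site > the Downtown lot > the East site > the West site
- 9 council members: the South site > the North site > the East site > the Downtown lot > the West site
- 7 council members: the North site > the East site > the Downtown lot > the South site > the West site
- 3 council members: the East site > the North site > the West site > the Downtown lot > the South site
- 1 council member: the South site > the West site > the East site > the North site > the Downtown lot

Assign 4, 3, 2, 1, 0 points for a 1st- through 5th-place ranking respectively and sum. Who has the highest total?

the North site

the North site: 8·1 + 9·3 + 9·3 + 7·4 + 3·3 + 1·1 = 100
the Downtown lot: 8·4 + 9·2 + 9·1 + 7·2 + 3·1 + 1·0 = 76
the East site: 8·0 + 9·1 + 9·2 + 7·3 + 3·4 + 1·2 = 62
the West site: 8·3 + 9·0 + 9·0 + 7·0 + 3·2 + 1·3 = 33
the South site: 8·2 + 9·4 + 9·4 + 7·1 + 3·0 + 1·4 = 99
the North site has the highest Borda score (100).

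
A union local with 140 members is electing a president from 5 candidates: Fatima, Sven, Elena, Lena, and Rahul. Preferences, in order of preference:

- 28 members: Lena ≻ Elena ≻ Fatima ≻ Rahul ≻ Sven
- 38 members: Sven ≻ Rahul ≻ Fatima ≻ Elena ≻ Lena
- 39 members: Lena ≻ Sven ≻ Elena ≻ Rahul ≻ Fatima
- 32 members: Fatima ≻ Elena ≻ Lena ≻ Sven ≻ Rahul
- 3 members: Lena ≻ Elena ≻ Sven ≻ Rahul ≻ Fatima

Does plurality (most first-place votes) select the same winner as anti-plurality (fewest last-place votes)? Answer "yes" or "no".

Plurality — first-place votes: Fatima 32, Sven 38, Elena 0, Lena 70, Rahul 0. Winner: Lena.
Anti-plurality — last-place votes: Fatima 42, Sven 28, Elena 0, Lena 38, Rahul 32. Winner: Elena.
The two methods disagree.

no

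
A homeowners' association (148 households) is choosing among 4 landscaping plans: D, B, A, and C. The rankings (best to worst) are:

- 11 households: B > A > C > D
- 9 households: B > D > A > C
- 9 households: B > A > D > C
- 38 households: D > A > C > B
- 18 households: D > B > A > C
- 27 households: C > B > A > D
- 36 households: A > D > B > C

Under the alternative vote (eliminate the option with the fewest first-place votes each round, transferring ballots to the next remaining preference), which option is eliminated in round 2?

Round 1: D 56, B 29, A 36, C 27. Eliminate C.
Round 2: D 56, B 56, A 36. Eliminate A.

A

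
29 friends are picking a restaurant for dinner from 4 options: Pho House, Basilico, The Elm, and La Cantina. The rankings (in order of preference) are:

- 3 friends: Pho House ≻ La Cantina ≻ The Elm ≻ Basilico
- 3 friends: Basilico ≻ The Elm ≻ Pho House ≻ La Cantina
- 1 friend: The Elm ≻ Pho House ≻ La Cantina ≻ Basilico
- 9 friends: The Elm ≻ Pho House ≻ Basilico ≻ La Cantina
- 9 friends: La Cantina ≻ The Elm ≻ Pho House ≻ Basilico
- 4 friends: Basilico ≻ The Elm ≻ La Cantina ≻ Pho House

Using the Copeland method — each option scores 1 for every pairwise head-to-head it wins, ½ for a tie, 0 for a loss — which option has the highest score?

Pho House: beats Basilico and La Cantina; loses to The Elm → score 2.
Basilico: beats La Cantina; loses to Pho House and The Elm → score 1.
The Elm: beats Pho House, Basilico, and La Cantina → score 3.
La Cantina: loses to Pho House, Basilico, and The Elm → score 0.
The Elm has the best pairwise record.

The Elm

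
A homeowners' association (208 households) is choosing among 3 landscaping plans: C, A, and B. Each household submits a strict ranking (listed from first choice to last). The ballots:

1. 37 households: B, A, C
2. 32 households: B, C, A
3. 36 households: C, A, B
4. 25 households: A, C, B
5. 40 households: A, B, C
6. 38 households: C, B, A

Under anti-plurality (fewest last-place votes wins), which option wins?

B

Last-place votes: C 77, A 70, B 61.
B is ranked last by the fewest voters, so B wins.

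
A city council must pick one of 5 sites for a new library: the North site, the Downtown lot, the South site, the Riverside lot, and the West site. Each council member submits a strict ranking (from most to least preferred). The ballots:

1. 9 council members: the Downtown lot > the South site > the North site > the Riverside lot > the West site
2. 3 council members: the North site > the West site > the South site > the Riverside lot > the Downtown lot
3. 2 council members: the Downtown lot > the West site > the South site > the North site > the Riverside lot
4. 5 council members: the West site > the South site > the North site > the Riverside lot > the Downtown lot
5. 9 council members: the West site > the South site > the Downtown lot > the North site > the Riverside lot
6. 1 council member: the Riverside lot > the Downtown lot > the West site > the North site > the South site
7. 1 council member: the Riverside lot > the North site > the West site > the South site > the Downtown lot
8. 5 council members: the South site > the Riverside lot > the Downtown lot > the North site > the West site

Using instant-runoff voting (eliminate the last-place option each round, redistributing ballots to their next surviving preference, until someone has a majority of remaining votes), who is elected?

the West site

Round 1: the North site 3, the Downtown lot 11, the South site 5, the Riverside lot 2, the West site 14. Eliminate the Riverside lot.
Round 2: the North site 4, the Downtown lot 12, the South site 5, the West site 14. Eliminate the North site.
Round 3: the Downtown lot 12, the South site 5, the West site 18. The West site has a majority.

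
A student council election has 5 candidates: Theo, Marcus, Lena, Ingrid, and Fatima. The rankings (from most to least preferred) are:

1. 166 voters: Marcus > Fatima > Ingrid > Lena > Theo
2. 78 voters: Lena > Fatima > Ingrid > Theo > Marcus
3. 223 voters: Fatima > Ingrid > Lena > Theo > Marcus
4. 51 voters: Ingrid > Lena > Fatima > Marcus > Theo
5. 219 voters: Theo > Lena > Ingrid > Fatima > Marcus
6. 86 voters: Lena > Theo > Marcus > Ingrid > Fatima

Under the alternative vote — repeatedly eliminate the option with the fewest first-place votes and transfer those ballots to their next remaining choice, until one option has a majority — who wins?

Fatima

Round 1: Theo 219, Marcus 166, Lena 164, Ingrid 51, Fatima 223. Eliminate Ingrid.
Round 2: Theo 219, Marcus 166, Lena 215, Fatima 223. Eliminate Marcus.
Round 3: Theo 219, Lena 215, Fatima 389. Eliminate Lena.
Round 4: Theo 305, Fatima 518. Fatima has a majority.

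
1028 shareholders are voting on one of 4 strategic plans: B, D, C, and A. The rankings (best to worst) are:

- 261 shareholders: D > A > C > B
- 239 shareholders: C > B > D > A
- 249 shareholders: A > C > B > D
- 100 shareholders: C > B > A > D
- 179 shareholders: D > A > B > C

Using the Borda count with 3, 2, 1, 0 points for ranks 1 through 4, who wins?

C

B: 261·0 + 239·2 + 249·1 + 100·2 + 179·1 = 1106
D: 261·3 + 239·1 + 249·0 + 100·0 + 179·3 = 1559
C: 261·1 + 239·3 + 249·2 + 100·3 + 179·0 = 1776
A: 261·2 + 239·0 + 249·3 + 100·1 + 179·2 = 1727
C has the highest Borda score (1776).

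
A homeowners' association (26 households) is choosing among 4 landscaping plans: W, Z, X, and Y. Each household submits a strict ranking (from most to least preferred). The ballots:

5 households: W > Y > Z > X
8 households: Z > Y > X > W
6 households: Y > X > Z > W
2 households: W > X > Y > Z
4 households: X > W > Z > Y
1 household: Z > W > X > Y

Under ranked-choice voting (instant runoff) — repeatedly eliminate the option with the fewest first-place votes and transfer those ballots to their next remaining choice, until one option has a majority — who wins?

Round 1: W 7, Z 9, X 4, Y 6. Eliminate X.
Round 2: W 11, Z 9, Y 6. Eliminate Y.
Round 3: W 11, Z 15. Z has a majority.

Z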